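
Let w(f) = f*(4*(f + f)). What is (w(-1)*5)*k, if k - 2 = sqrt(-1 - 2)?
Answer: 80 + 40*I*sqrt(3) ≈ 80.0 + 69.282*I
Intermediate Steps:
w(f) = 8*f**2 (w(f) = f*(4*(2*f)) = f*(8*f) = 8*f**2)
k = 2 + I*sqrt(3) (k = 2 + sqrt(-1 - 2) = 2 + sqrt(-3) = 2 + I*sqrt(3) ≈ 2.0 + 1.732*I)
(w(-1)*5)*k = ((8*(-1)**2)*5)*(2 + I*sqrt(3)) = ((8*1)*5)*(2 + I*sqrt(3)) = (8*5)*(2 + I*sqrt(3)) = 40*(2 + I*sqrt(3)) = 80 + 40*I*sqrt(3)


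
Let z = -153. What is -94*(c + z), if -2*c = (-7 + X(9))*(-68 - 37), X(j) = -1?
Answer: 53862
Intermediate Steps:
c = -420 (c = -(-7 - 1)*(-68 - 37)/2 = -(-4)*(-105) = -1/2*840 = -420)
-94*(c + z) = -94*(-420 - 153) = -94*(-573) = 53862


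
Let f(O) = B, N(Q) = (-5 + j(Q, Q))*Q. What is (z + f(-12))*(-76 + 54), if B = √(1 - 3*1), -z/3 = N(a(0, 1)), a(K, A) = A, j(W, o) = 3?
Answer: -132 - 22*I*√2 ≈ -132.0 - 31.113*I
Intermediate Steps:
N(Q) = -2*Q (N(Q) = (-5 + 3)*Q = -2*Q)
z = 6 (z = -(-6) = -3*(-2) = 6)
B = I*√2 (B = √(1 - 3) = √(-2) = I*√2 ≈ 1.4142*I)
f(O) = I*√2
(z + f(-12))*(-76 + 54) = (6 + I*√2)*(-76 + 54) = (6 + I*√2)*(-22) = -132 - 22*I*√2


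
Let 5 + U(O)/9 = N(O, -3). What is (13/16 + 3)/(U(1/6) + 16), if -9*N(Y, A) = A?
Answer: -61/416 ≈ -0.14663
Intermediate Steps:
N(Y, A) = -A/9
U(O) = -42 (U(O) = -45 + 9*(-1/9*(-3)) = -45 + 9*(1/3) = -45 + 3 = -42)
(13/16 + 3)/(U(1/6) + 16) = (13/16 + 3)/(-42 + 16) = (13*(1/16) + 3)/(-26) = -(13/16 + 3)/26 = -1/26*61/16 = -61/416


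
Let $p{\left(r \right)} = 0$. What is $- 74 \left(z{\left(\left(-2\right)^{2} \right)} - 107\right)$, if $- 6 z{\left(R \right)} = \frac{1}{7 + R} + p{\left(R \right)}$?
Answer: $\frac{261331}{33} \approx 7919.1$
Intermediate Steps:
$z{\left(R \right)} = - \frac{1}{6 \left(7 + R\right)}$ ($z{\left(R \right)} = - \frac{\frac{1}{7 + R} + 0}{6} = - \frac{1}{6 \left(7 + R\right)}$)
$- 74 \left(z{\left(\left(-2\right)^{2} \right)} - 107\right) = - 74 \left(- \frac{1}{42 + 6 \left(-2\right)^{2}} - 107\right) = - 74 \left(- \frac{1}{42 + 6 \cdot 4} - 107\right) = - 74 \left(- \frac{1}{42 + 24} - 107\right) = - 74 \left(- \frac{1}{66} - 107\right) = \left(-74\right) \left(- \frac{7063}{66}\right) = \frac{261331}{33}$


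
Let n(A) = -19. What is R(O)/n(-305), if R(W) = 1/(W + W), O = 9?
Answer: -1/342 ≈ -0.0029240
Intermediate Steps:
R(W) = 1/(2*W)
R(O)/n(-305) = ((½)/9)/(-19) = ((½)*(⅑))*(-1/19) = (1/18)*(-1/19) = -1/342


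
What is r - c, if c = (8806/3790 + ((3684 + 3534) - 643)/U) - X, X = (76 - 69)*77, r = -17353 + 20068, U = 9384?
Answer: 57811063343/17782680 ≈ 3251.0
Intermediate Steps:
r = 2715
X = 539 (X = 7*77 = 539)
c = -9531087143/17782680 (c = (8806/3790 + ((3684 + 3534) - 643)/9384) - 1*539 = (8806*(1/3790) + (7218 - 643)*(1/9384)) - 539 = (4403/1895 + 6575*(1/9384)) - 539 = (4403/1895 + 6575/9384) - 539 = 53777377/17782680 - 539 = -9531087143/17782680 ≈ -535.98)
r - c = 2715 - 1*(-9531087143/17782680) = 2715 + 9531087143/17782680 = 57811063343/17782680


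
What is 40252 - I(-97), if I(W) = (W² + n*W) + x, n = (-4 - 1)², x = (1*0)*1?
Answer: 33268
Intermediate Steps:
x = 0 (x = 0*1 = 0)
n = 25 (n = (-5)² = 25)
I(W) = W² + 25*W (I(W) = (W² + 25*W) + 0 = W² + 25*W)
40252 - I(-97) = 40252 - (-97)*(25 - 97) = 40252 - (-97)*(-72) = 40252 - 1*6984 = 40252 - 6984 = 33268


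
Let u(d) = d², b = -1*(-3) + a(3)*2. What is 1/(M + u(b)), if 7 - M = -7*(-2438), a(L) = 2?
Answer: -1/17010 ≈ -5.8789e-5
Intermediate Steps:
b = 7 (b = -1*(-3) + 2*2 = 3 + 4 = 7)
M = -17059 (M = 7 - (-7)*(-2438) = 7 - 1*17066 = 7 - 17066 = -17059)
1/(M + u(b)) = 1/(-17059 + 7²) = 1/(-17059 + 49) = 1/(-17010) = -1/17010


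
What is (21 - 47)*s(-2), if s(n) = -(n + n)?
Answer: -104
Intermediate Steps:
s(n) = -2*n
(21 - 47)*s(-2) = (21 - 47)*(-2*(-2)) = -26*4 = -104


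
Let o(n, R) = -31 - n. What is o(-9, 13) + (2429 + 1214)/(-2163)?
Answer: -51229/2163 ≈ -23.684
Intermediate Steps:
o(-9, 13) + (2429 + 1214)/(-2163) = (-31 - 1*(-9)) + (2429 + 1214)/(-2163) = (-31 + 9) + 3643*(-1/2163) = -22 - 3643/2163 = -51229/2163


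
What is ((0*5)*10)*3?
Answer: 0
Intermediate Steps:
((0*5)*10)*3 = (0*10)*3 = 0*3 = 0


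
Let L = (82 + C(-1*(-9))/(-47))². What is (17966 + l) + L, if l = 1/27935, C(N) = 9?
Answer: 1521645124474/61708415 ≈ 24659.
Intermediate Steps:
l = 1/27935 ≈ 3.5797e-5
L = 14784025/2209 (L = (82 + 9/(-47))² = (82 + 9*(-1/47))² = (82 - 9/47)² = (3845/47)² = 14784025/2209 ≈ 6692.6)
(17966 + l) + L = (17966 + 1/27935) + 14784025/2209 = 501880211/27935 + 14784025/2209 = 1521645124474/61708415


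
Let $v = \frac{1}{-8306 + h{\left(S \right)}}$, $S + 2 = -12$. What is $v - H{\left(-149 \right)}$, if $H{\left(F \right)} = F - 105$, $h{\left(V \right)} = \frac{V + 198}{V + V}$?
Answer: $\frac{14779745}{58188} \approx 254.0$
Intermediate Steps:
$S = -14$ ($S = -2 - 12 = -14$)
$h{\left(V \right)} = \frac{198 + V}{2 V}$
$v = - \frac{7}{58188}$ ($v = \frac{1}{-8306 + \frac{198 - 14}{2 \left(-14\right)}} = \frac{1}{-8306 + \frac{1}{2} \left(- \frac{1}{14}\right) 184} = \frac{1}{-8306 - \frac{46}{7}} = \frac{1}{- \frac{58188}{7}} = - \frac{7}{58188} \approx -0.0001203$)
$H{\left(F \right)} = -105 + F$
$v - H{\left(-149 \right)} = - \frac{7}{58188} - \left(-105 - 149\right) = - \frac{7}{58188} - -254 = - \frac{7}{58188} + 254 = \frac{14779745}{58188}$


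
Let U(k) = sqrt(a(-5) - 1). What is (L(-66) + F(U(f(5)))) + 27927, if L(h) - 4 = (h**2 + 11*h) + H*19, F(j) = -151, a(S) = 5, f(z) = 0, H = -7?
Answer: 31277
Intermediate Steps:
U(k) = 2 (U(k) = sqrt(5 - 1) = sqrt(4) = 2)
L(h) = -129 + h**2 + 11*h (L(h) = 4 + ((h**2 + 11*h) - 7*19) = 4 + ((h**2 + 11*h) - 133) = 4 + (-133 + h**2 + 11*h) = -129 + h**2 + 11*h)
(L(-66) + F(U(f(5)))) + 27927 = ((-129 + (-66)**2 + 11*(-66)) - 151) + 27927 = ((-129 + 4356 - 726) - 151) + 27927 = (3501 - 151) + 27927 = 3350 + 27927 = 31277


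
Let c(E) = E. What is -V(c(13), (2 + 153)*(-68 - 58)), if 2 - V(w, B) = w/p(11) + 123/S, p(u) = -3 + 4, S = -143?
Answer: 1450/143 ≈ 10.140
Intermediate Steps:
p(u) = 1
V(w, B) = 409/143 - w (V(w, B) = 2 - (w/1 + 123/(-143)) = 2 - (w*1 + 123*(-1/143)) = 2 - (w - 123/143) = 2 - (-123/143 + w) = 2 + (123/143 - w) = 409/143 - w)
-V(c(13), (2 + 153)*(-68 - 58)) = -(409/143 - 1*13) = -(409/143 - 13) = -1*(-1450/143) = 1450/143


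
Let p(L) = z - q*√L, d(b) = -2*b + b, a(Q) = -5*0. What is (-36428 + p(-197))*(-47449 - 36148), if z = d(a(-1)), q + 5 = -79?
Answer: 3045271516 - 7022148*I*√197 ≈ 3.0453e+9 - 9.8561e+7*I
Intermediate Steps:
q = -84 (q = -5 - 79 = -84)
a(Q) = 0
d(b) = -b
z = 0 (z = -1*0 = 0)
p(L) = 84*√L (p(L) = 0 - (-84)*√L = 0 + 84*√L = 84*√L)
(-36428 + p(-197))*(-47449 - 36148) = (-36428 + 84*√(-197))*(-47449 - 36148) = (-36428 + 84*(I*√197))*(-83597) = (-36428 + 84*I*√197)*(-83597) = 3045271516 - 7022148*I*√197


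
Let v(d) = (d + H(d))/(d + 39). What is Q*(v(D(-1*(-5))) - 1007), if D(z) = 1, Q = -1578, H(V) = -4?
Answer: 31783287/20 ≈ 1.5892e+6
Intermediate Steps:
v(d) = (-4 + d)/(39 + d) (v(d) = (d - 4)/(d + 39) = (-4 + d)/(39 + d))
Q*(v(D(-1*(-5))) - 1007) = -1578*((-4 + 1)/(39 + 1) - 1007) = -1578*(-3/40 - 1007) = -1578*(-40283/40) = 31783287/20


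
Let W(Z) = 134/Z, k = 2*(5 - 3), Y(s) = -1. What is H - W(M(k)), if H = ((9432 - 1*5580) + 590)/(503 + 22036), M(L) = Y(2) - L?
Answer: 3042436/112695 ≈ 26.997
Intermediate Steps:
k = 4 (k = 2*2 = 4)
M(L) = -1 - L
H = 4442/22539 (H = ((9432 - 5580) + 590)/22539 = (3852 + 590)*(1/22539) = 4442*(1/22539) = 4442/22539 ≈ 0.19708)
H - W(M(k)) = 4442/22539 - 134/(-1 - 1*4) = 4442/22539 - 134/(-1 - 4) = 4442/22539 - 134/(-5) = 4442/22539 - 134*(-1)/5 = 4442/22539 - 1*(-134/5) = 4442/22539 + 134/5 = 3042436/112695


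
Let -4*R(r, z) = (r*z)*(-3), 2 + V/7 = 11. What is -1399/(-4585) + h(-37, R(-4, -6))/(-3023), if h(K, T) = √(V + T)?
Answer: 4187912/13860455 ≈ 0.30215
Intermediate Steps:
V = 63 (V = -14 + 7*11 = -14 + 77 = 63)
R(r, z) = 3*r*z/4 (R(r, z) = -r*z*(-3)/4 = -(-3)*r*z/4 = 3*r*z/4)
h(K, T) = √(63 + T)
-1399/(-4585) + h(-37, R(-4, -6))/(-3023) = -1399/(-4585) + √(63 + (¾)*(-4)*(-6))/(-3023) = -1399*(-1/4585) + √(63 + 18)*(-1/3023) = 1399/4585 + √81*(-1/3023) = 1399/4585 + 9*(-1/3023) = 1399/4585 - 9/3023 = 4187912/13860455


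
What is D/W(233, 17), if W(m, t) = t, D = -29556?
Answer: -29556/17 ≈ -1738.6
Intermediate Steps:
D/W(233, 17) = -29556/17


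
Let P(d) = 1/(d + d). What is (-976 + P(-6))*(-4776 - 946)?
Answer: 33510893/6 ≈ 5.5852e+6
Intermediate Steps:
P(d) = 1/(2*d)
(-976 + P(-6))*(-4776 - 946) = (-976 + (½)/(-6))*(-4776 - 946) = (-976 + (½)*(-⅙))*(-5722) = (-976 - 1/12)*(-5722) = -11713/12*(-5722) = 33510893/6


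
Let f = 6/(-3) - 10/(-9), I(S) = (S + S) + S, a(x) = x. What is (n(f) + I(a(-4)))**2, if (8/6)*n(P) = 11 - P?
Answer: 1369/144 ≈ 9.5069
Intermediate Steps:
I(S) = 3*S (I(S) = 2*S + S = 3*S)
f = -8/9 (f = 6*(-1/3) - 10*(-1/9) = -2 + 10/9 = -8/9 ≈ -0.88889)
n(P) = 33/4 - 3*P/4 (n(P) = 3*(11 - P)/4 = 33/4 - 3*P/4)
(n(f) + I(a(-4)))**2 = ((33/4 - 3/4*(-8/9)) + 3*(-4))**2 = ((33/4 + 2/3) - 12)**2 = (107/12 - 12)**2 = (-37/12)**2 = 1369/144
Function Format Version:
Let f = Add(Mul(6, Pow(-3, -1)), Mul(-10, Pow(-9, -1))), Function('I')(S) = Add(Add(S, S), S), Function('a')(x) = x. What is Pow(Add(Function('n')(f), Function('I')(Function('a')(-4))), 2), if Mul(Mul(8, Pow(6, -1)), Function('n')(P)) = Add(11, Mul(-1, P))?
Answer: Rational(1369, 144) ≈ 9.5069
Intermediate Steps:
Function('I')(S) = Mul(3, S) (Function('I')(S) = Add(Mul(2, S), S) = Mul(3, S))
f = Rational(-8, 9) (f = Add(Mul(6, Rational(-1, 3)), Mul(-10, Rational(-1, 9))) = Add(-2, Rational(10, 9)) = Rational(-8, 9) ≈ -0.88889)
Function('n')(P) = Add(Rational(33, 4), Mul(Rational(-3, 4), P)) (Function('n')(P) = Mul(Rational(3, 4), Add(11, Mul(-1, P))) = Add(Rational(33, 4), Mul(Rational(-3, 4), P)))
Pow(Add(Function('n')(f), Function('I')(Function('a')(-4))), 2) = Pow(Add(Add(Rational(33, 4), Mul(Rational(-3, 4), Rational(-8, 9))), Mul(3, -4)), 2) = Pow(Add(Add(Rational(33, 4), Rational(2, 3)), -12), 2) = Pow(Add(Rational(107, 12), -12), 2) = Pow(Rational(-37, 12), 2) = Rational(1369, 144)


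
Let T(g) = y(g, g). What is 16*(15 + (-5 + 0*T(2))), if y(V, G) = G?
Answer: 160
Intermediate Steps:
T(g) = g
16*(15 + (-5 + 0*T(2))) = 16*(15 + (-5 + 0*2)) = 16*(15 + (-5 + 0)) = 16*(15 - 5) = 16*10 = 160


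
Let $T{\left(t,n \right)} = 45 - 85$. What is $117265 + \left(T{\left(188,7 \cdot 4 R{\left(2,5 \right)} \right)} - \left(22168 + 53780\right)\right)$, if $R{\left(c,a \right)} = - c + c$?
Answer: $41277$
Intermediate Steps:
$R{\left(c,a \right)} = 0$
$T{\left(t,n \right)} = -40$
$117265 + \left(T{\left(188,7 \cdot 4 R{\left(2,5 \right)} \right)} - \left(22168 + 53780\right)\right) = 117265 - 75988 = 41277$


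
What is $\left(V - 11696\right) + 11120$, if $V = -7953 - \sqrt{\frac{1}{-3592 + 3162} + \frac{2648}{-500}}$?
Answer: $-8529 - \frac{i \sqrt{24491510}}{2150} \approx -8529.0 - 2.3018 i$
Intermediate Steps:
$V = -7953 - \frac{i \sqrt{24491510}}{2150}$ ($V = -7953 - \sqrt{\frac{1}{-430} + 2648 \left(- \frac{1}{500}\right)} = -7953 - \sqrt{- \frac{1}{430} - \frac{662}{125}} = -7953 - \sqrt{- \frac{56957}{10750}} = -7953 - \frac{i \sqrt{24491510}}{2150} \approx -7953.0 - 2.3018 i$)
$\left(V - 11696\right) + 11120 = \left(\left(-7953 - \frac{i \sqrt{24491510}}{2150}\right) - 11696\right) + 11120 = \left(-19649 - \frac{i \sqrt{24491510}}{2150}\right) + 11120 = -8529 - \frac{i \sqrt{24491510}}{2150}$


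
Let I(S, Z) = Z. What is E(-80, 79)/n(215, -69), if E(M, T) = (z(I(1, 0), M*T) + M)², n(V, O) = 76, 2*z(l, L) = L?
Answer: 2624400/19 ≈ 1.3813e+5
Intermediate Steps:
z(l, L) = L/2
E(M, T) = (M + M*T/2)² (E(M, T) = ((M*T)/2 + M)² = (M*T/2 + M)² = (M + M*T/2)²)
E(-80, 79)/n(215, -69) = ((¼)*(-80)²*(2 + 79)²)/76 = ((¼)*6400*81²)*(1/76) = ((¼)*6400*6561)*(1/76) = 10497600*(1/76) = 2624400/19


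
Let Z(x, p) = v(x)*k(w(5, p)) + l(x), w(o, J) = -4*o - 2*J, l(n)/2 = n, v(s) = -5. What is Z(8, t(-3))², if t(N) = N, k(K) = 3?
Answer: 1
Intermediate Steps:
l(n) = 2*n
Z(x, p) = -15 + 2*x (Z(x, p) = -5*3 + 2*x = -15 + 2*x)
Z(8, t(-3))² = (-15 + 2*8)² = (-15 + 16)² = 1² = 1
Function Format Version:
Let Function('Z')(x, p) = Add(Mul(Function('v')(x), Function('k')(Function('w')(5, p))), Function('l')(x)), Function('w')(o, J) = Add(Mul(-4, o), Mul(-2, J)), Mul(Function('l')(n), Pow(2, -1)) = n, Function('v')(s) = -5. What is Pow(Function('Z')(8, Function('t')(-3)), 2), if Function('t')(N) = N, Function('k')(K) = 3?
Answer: 1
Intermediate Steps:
Function('l')(n) = Mul(2, n)
Function('Z')(x, p) = Add(-15, Mul(2, x)) (Function('Z')(x, p) = Add(Mul(-5, 3), Mul(2, x)) = Add(-15, Mul(2, x)))
Pow(Function('Z')(8, Function('t')(-3)), 2) = Pow(Add(-15, Mul(2, 8)), 2) = Pow(Add(-15, 16), 2) = Pow(1, 2) = 1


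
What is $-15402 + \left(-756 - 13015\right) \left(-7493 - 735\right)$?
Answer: $113292386$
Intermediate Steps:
$-15402 + \left(-756 - 13015\right) \left(-7493 - 735\right) = -15402 - -113307788 = -15402 + 113307788 = 113292386$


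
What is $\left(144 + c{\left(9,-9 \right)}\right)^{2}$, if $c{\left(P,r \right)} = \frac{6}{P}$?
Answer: $\frac{188356}{9} \approx 20928.0$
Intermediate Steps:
$\left(144 + c{\left(9,-9 \right)}\right)^{2} = \left(144 + \frac{6}{9}\right)^{2} = \left(144 + 6 \cdot \frac{1}{9}\right)^{2} = \left(144 + \frac{2}{3}\right)^{2} = \left(\frac{434}{3}\right)^{2} = \frac{188356}{9}$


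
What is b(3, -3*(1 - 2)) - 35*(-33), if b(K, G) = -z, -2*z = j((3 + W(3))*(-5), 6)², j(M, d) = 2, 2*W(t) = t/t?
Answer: 1157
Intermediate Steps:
W(t) = ½ (W(t) = (t/t)/2 = (½)*1 = ½)
z = -2 (z = -½*2² = -½*4 = -2)
b(K, G) = 2 (b(K, G) = -1*(-2) = 2)
b(3, -3*(1 - 2)) - 35*(-33) = 2 - 35*(-33) = 2 + 1155 = 1157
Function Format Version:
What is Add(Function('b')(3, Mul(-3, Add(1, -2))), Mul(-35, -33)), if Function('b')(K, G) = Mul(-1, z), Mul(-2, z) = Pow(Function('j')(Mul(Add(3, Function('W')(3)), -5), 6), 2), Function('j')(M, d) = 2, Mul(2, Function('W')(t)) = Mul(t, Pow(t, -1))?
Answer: 1157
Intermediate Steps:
Function('W')(t) = Rational(1, 2) (Function('W')(t) = Mul(Rational(1, 2), Mul(t, Pow(t, -1))) = Mul(Rational(1, 2), 1) = Rational(1, 2))
z = -2 (z = Mul(Rational(-1, 2), Pow(2, 2)) = Mul(Rational(-1, 2), 4) = -2)
Function('b')(K, G) = 2 (Function('b')(K, G) = Mul(-1, -2) = 2)
Add(Function('b')(3, Mul(-3, Add(1, -2))), Mul(-35, -33)) = Add(2, Mul(-35, -33)) = Add(2, 1155) = 1157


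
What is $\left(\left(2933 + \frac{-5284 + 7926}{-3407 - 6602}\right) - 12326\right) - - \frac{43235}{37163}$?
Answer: $- \frac{3493527684062}{371964467} \approx -9392.1$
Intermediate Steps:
$\left(\left(2933 + \frac{-5284 + 7926}{-3407 - 6602}\right) - 12326\right) - - \frac{43235}{37163} = \left(\left(2933 + \frac{2642}{-10009}\right) - 12326\right) - \left(-43235\right) \frac{1}{37163} = \left(\left(2933 + 2642 \left(- \frac{1}{10009}\right)\right) - 12326\right) - - \frac{43235}{37163} = \left(\left(2933 - \frac{2642}{10009}\right) - 12326\right) + \frac{43235}{37163} = \left(\frac{29353755}{10009} - 12326\right) + \frac{43235}{37163} = - \frac{94017179}{10009} + \frac{43235}{37163} = - \frac{3493527684062}{371964467}$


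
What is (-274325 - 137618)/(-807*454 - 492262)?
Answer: 411943/858640 ≈ 0.47976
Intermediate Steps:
(-274325 - 137618)/(-807*454 - 492262) = -411943/(-366378 - 492262) = -411943/(-858640) = -411943*(-1/858640) = 411943/858640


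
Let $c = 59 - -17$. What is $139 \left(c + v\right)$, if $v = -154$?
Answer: $-10842$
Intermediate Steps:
$c = 76$ ($c = 59 + 17 = 76$)
$139 \left(c + v\right) = 139 \left(76 - 154\right) = 139 \left(-78\right) = -10842$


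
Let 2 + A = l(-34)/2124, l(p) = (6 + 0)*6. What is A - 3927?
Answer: -231810/59 ≈ -3929.0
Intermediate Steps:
l(p) = 36 (l(p) = 6*6 = 36)
A = -117/59 (A = -2 + 36/2124 = -2 + 36*(1/2124) = -2 + 1/59 = -117/59 ≈ -1.9831)
A - 3927 = -117/59 - 3927 = -231810/59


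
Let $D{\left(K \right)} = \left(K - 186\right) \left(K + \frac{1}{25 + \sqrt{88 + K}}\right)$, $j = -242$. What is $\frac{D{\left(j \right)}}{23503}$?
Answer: $\frac{80675004}{18308837} + \frac{428 i \sqrt{154}}{18308837} \approx 4.4063 + 0.0002901 i$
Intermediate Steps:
$D{\left(K \right)} = \left(-186 + K\right) \left(K + \frac{1}{25 + \sqrt{88 + K}}\right)$
$\frac{D{\left(j \right)}}{23503} = \frac{\frac{1}{25 + \sqrt{88 - 242}} \left(-186 - -1125058 + 25 \left(-242\right)^{2} + \left(-242\right)^{2} \sqrt{88 - 242} - - 45012 \sqrt{88 - 242}\right)}{23503} = \frac{-186 + 1125058 + 25 \cdot 58564 + 58564 \sqrt{-154} - - 45012 \sqrt{-154}}{25 + \sqrt{-154}} \cdot \frac{1}{23503} = \frac{-186 + 1125058 + 1464100 + 58564 i \sqrt{154} - - 45012 i \sqrt{154}}{25 + i \sqrt{154}} \cdot \frac{1}{23503} = \frac{-186 + 1125058 + 1464100 + 58564 i \sqrt{154} + 45012 i \sqrt{154}}{25 + i \sqrt{154}} \cdot \frac{1}{23503} = \frac{2588972 + 103576 i \sqrt{154}}{25 + i \sqrt{154}} \cdot \frac{1}{23503} = \frac{2588972 + 103576 i \sqrt{154}}{23503 \left(25 + i \sqrt{154}\right)}$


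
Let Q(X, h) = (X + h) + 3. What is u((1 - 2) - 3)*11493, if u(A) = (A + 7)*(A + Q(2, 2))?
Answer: 103437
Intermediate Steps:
Q(X, h) = 3 + X + h
u(A) = (7 + A)² (u(A) = (A + 7)*(A + (3 + 2 + 2)) = (7 + A)*(A + 7) = (7 + A)*(7 + A) = (7 + A)²)
u((1 - 2) - 3)*11493 = (49 + ((1 - 2) - 3)² + 14*((1 - 2) - 3))*11493 = (49 + (-1 - 3)² + 14*(-1 - 3))*11493 = (49 + (-4)² + 14*(-4))*11493 = (49 + 16 - 56)*11493 = 9*11493 = 103437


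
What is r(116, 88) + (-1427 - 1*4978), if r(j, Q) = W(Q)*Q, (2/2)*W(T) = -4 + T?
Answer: 987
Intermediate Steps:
W(T) = -4 + T
r(j, Q) = Q*(-4 + Q) (r(j, Q) = (-4 + Q)*Q = Q*(-4 + Q))
r(116, 88) + (-1427 - 1*4978) = 88*(-4 + 88) + (-1427 - 1*4978) = 88*84 + (-1427 - 4978) = 7392 - 6405 = 987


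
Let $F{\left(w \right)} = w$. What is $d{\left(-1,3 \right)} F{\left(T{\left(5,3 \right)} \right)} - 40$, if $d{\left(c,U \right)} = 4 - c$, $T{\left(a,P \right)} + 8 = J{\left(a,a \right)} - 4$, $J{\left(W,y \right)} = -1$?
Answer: $-105$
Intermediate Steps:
$T{\left(a,P \right)} = -13$ ($T{\left(a,P \right)} = -8 - 5 = -13$)
$d{\left(-1,3 \right)} F{\left(T{\left(5,3 \right)} \right)} - 40 = \left(4 - -1\right) \left(-13\right) - 40 = \left(4 + 1\right) \left(-13\right) - 40 = 5 \left(-13\right) - 40 = -65 - 40 = -105$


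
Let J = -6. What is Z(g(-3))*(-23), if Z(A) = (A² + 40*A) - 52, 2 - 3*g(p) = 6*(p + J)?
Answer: -215924/9 ≈ -23992.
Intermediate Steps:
g(p) = 38/3 - 2*p (g(p) = ⅔ - 2*(p - 6) = ⅔ - 2*(-6 + p) = ⅔ - (-36 + 6*p)/3 = ⅔ + (12 - 2*p) = 38/3 - 2*p)
Z(A) = -52 + A² + 40*A
Z(g(-3))*(-23) = (-52 + (38/3 - 2*(-3))² + 40*(38/3 - 2*(-3)))*(-23) = (-52 + (38/3 + 6)² + 40*(38/3 + 6))*(-23) = (-52 + (56/3)² + 40*(56/3))*(-23) = (-52 + 3136/9 + 2240/3)*(-23) = (9388/9)*(-23) = -215924/9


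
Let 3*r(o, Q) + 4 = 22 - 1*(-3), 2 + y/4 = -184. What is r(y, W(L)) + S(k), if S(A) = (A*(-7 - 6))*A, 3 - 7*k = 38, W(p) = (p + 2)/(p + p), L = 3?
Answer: -318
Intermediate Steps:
y = -744 (y = -8 + 4*(-184) = -8 - 736 = -744)
W(p) = (2 + p)/(2*p) (W(p) = (2 + p)/((2*p)) = (2 + p)*(1/(2*p)) = (2 + p)/(2*p))
r(o, Q) = 7 (r(o, Q) = -4/3 + (22 - 1*(-3))/3 = -4/3 + (22 + 3)/3 = -4/3 + (⅓)*25 = -4/3 + 25/3 = 7)
k = -5 (k = 3/7 - ⅐*38 = 3/7 - 38/7 = -5)
S(A) = -13*A² (S(A) = (A*(-13))*A = (-13*A)*A = -13*A²)
r(y, W(L)) + S(k) = 7 - 13*(-5)² = 7 - 13*25 = 7 - 325 = -318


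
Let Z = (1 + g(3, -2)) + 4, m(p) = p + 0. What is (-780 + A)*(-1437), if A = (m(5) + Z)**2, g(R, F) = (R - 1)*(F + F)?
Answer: 1115112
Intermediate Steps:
m(p) = p
g(R, F) = 2*F*(-1 + R) (g(R, F) = (-1 + R)*(2*F) = 2*F*(-1 + R))
Z = -3 (Z = (1 + 2*(-2)*(-1 + 3)) + 4 = (1 + 2*(-2)*2) + 4 = (1 - 8) + 4 = -7 + 4 = -3)
A = 4 (A = (5 - 3)**2 = 2**2 = 4)
(-780 + A)*(-1437) = (-780 + 4)*(-1437) = -776*(-1437) = 1115112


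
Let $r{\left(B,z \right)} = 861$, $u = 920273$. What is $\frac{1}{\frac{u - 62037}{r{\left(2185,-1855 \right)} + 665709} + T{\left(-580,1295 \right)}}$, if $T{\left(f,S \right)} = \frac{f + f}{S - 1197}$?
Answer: $- \frac{16330965}{172278518} \approx -0.094794$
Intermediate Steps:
$T{\left(f,S \right)} = \frac{2 f}{-1197 + S}$
$\frac{1}{\frac{u - 62037}{r{\left(2185,-1855 \right)} + 665709} + T{\left(-580,1295 \right)}} = \frac{1}{\frac{920273 - 62037}{861 + 665709} + 2 \left(-580\right) \frac{1}{-1197 + 1295}} = \frac{1}{\frac{858236}{666570} + 2 \left(-580\right) \frac{1}{98}} = \frac{1}{858236 \cdot \frac{1}{666570} + 2 \left(-580\right) \frac{1}{98}} = \frac{1}{\frac{429118}{333285} - \frac{580}{49}} = \frac{1}{- \frac{172278518}{16330965}} = - \frac{16330965}{172278518}$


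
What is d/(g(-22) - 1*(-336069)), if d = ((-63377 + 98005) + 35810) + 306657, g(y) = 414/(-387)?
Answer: 16215085/14450921 ≈ 1.1221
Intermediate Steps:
g(y) = -46/43 (g(y) = 414*(-1/387) = -46/43)
d = 377095 (d = (34628 + 35810) + 306657 = 70438 + 306657 = 377095)
d/(g(-22) - 1*(-336069)) = 377095/(-46/43 - 1*(-336069)) = 377095/(-46/43 + 336069) = 377095/(14450921/43) = 377095*(43/14450921) = 16215085/14450921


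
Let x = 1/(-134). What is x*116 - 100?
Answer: -6758/67 ≈ -100.87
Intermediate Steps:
x = -1/134 ≈ -0.0074627
x*116 - 100 = -1/134*116 - 100 = -58/67 - 100 = -6758/67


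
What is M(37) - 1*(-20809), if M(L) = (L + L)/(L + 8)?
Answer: 936479/45 ≈ 20811.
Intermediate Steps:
M(L) = 2*L/(8 + L) (M(L) = (2*L)/(8 + L) = 2*L/(8 + L))
M(37) - 1*(-20809) = 2*37/(8 + 37) - 1*(-20809) = 2*37/45 + 20809 = 2*37*(1/45) + 20809 = 74/45 + 20809 = 936479/45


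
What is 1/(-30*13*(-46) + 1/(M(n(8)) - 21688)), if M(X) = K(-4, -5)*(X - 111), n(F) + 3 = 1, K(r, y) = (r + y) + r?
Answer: 20219/362728859 ≈ 5.5741e-5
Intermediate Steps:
K(r, y) = y + 2*r
n(F) = -2 (n(F) = -3 + 1 = -2)
M(X) = 1443 - 13*X (M(X) = (-5 + 2*(-4))*(X - 111) = (-5 - 8)*(-111 + X) = -13*(-111 + X) = 1443 - 13*X)
1/(-30*13*(-46) + 1/(M(n(8)) - 21688)) = 1/(-30*13*(-46) + 1/((1443 - 13*(-2)) - 21688)) = 1/(-390*(-46) + 1/((1443 + 26) - 21688)) = 1/(17940 + 1/(1469 - 21688)) = 1/(17940 + 1/(-20219)) = 1/(17940 - 1/20219) = 1/(362728859/20219) = 20219/362728859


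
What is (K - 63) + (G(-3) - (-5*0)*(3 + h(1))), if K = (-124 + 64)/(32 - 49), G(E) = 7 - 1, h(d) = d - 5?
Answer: -909/17 ≈ -53.471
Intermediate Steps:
h(d) = -5 + d
G(E) = 6
K = 60/17 (K = -60/(-17) = -60*(-1/17) = 60/17 ≈ 3.5294)
(K - 63) + (G(-3) - (-5*0)*(3 + h(1))) = (60/17 - 63) + (6 - (-5*0)*(3 + (-5 + 1))) = -1011/17 + (6 - 0*(3 - 4)) = -1011/17 + (6 - 0*(-1)) = -1011/17 + (6 - 1*0) = -1011/17 + (6 + 0) = -1011/17 + 6 = -909/17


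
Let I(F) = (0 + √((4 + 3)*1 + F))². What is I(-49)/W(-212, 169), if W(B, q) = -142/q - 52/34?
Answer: 60333/3404 ≈ 17.724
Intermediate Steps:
W(B, q) = -26/17 - 142/q (W(B, q) = -142/q - 52*1/34 = -142/q - 26/17 = -26/17 - 142/q)
I(F) = 7 + F (I(F) = (0 + √(7*1 + F))² = (0 + √(7 + F))² = (√(7 + F))² = 7 + F)
I(-49)/W(-212, 169) = (7 - 49)/(-26/17 - 142/169) = -42/(-26/17 - 142*1/169) = -42/(-26/17 - 142/169) = -42/(-6808/2873) = -42*(-2873/6808) = 60333/3404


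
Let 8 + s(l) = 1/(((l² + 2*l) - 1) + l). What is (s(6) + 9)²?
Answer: 2916/2809 ≈ 1.0381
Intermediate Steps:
s(l) = -8 + 1/(-1 + l² + 3*l) (s(l) = -8 + 1/(((l² + 2*l) - 1) + l) = -8 + 1/((-1 + l² + 2*l) + l) = -8 + 1/(-1 + l² + 3*l))
(s(6) + 9)² = ((9 - 24*6 - 8*6²)/(-1 + 6² + 3*6) + 9)² = ((9 - 144 - 8*36)/(-1 + 36 + 18) + 9)² = ((9 - 144 - 288)/53 + 9)² = ((1/53)*(-423) + 9)² = (-423/53 + 9)² = (54/53)² = 2916/2809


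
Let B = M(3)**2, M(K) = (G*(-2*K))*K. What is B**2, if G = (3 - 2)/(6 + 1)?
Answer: 104976/2401 ≈ 43.722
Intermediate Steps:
G = 1/7 ≈ 0.14286
M(K) = -2*K**2/7 (M(K) = ((-2*K)/7)*K = (-2*K/7)*K = -2*K**2/7)
B = 324/49 (B = (-2/7*3**2)**2 = (-2/7*9)**2 = (-18/7)**2 = 324/49 ≈ 6.6122)
B**2 = (324/49)**2 = 104976/2401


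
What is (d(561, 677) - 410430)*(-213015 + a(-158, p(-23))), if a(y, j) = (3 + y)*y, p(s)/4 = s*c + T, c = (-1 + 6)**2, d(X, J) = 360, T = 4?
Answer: 77308446750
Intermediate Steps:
c = 25 (c = 5**2 = 25)
p(s) = 16 + 100*s (p(s) = 4*(s*25 + 4) = 4*(25*s + 4) = 4*(4 + 25*s) = 16 + 100*s)
a(y, j) = y*(3 + y)
(d(561, 677) - 410430)*(-213015 + a(-158, p(-23))) = (360 - 410430)*(-213015 - 158*(3 - 158)) = -410070*(-213015 - 158*(-155)) = -410070*(-213015 + 24490) = -410070*(-188525) = 77308446750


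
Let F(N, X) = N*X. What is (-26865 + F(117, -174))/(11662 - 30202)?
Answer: 5247/2060 ≈ 2.5471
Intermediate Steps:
(-26865 + F(117, -174))/(11662 - 30202) = (-26865 + 117*(-174))/(11662 - 30202) = (-26865 - 20358)/(-18540) = -47223*(-1/18540) = 5247/2060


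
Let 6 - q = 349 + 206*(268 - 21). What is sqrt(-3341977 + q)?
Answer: I*sqrt(3393202) ≈ 1842.1*I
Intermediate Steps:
q = -51225 (q = 6 - (349 + 206*(268 - 21)) = 6 - (349 + 206*247) = 6 - (349 + 50882) = 6 - 1*51231 = 6 - 51231 = -51225)
sqrt(-3341977 + q) = sqrt(-3341977 - 51225) = sqrt(-3393202) = I*sqrt(3393202)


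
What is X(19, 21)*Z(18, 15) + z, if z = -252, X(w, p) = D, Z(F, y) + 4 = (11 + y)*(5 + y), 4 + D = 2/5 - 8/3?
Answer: -17428/5 ≈ -3485.6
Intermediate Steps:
D = -94/15 (D = -4 + (2/5 - 8/3) = -4 - 34/15 = -94/15 ≈ -6.2667)
Z(F, y) = -4 + (5 + y)*(11 + y) (Z(F, y) = -4 + (11 + y)*(5 + y) = -4 + (5 + y)*(11 + y))
X(w, p) = -94/15
X(19, 21)*Z(18, 15) + z = -94*(51 + 15**2 + 16*15)/15 - 252 = -94*(51 + 225 + 240)/15 - 252 = -94/15*516 - 252 = -16168/5 - 252 = -17428/5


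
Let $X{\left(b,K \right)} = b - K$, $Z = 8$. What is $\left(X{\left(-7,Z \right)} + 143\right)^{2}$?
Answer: $16384$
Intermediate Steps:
$\left(X{\left(-7,Z \right)} + 143\right)^{2} = \left(\left(-7 - 8\right) + 143\right)^{2} = \left(-15 + 143\right)^{2} = 128^{2} = 16384$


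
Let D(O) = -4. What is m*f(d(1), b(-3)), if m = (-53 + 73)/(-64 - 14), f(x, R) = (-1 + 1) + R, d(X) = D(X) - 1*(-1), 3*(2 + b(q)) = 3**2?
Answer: -10/39 ≈ -0.25641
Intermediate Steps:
b(q) = 1 (b(q) = -2 + (1/3)*3**2 = -2 + (1/3)*9 = -2 + 3 = 1)
d(X) = -3 (d(X) = -4 - 1*(-1) = -4 + 1 = -3)
f(x, R) = R (f(x, R) = 0 + R = R)
m = -10/39 (m = 20/(-78) = 20*(-1/78) = -10/39 ≈ -0.25641)
m*f(d(1), b(-3)) = -10/39*1 = -10/39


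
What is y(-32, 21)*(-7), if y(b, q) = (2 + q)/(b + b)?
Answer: 161/64 ≈ 2.5156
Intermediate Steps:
y(b, q) = (2 + q)/(2*b) (y(b, q) = (2 + q)/((2*b)) = (2 + q)*(1/(2*b)) = (2 + q)/(2*b))
y(-32, 21)*(-7) = ((½)*(2 + 21)/(-32))*(-7) = ((½)*(-1/32)*23)*(-7) = -23/64*(-7) = 161/64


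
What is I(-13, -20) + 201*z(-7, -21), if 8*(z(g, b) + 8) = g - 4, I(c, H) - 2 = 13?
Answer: -14955/8 ≈ -1869.4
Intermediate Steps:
I(c, H) = 15 (I(c, H) = 2 + 13 = 15)
z(g, b) = -17/2 + g/8 (z(g, b) = -8 + (g - 4)/8 = -8 + (-4 + g)/8 = -8 + (-½ + g/8) = -17/2 + g/8)
I(-13, -20) + 201*z(-7, -21) = 15 + 201*(-17/2 + (⅛)*(-7)) = 15 + 201*(-17/2 - 7/8) = 15 + 201*(-75/8) = 15 - 15075/8 = -14955/8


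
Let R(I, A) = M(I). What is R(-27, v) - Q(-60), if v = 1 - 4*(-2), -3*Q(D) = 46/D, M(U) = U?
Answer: -2453/90 ≈ -27.256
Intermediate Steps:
Q(D) = -46/(3*D)
v = 9 (v = 1 + 8 = 9)
R(I, A) = I
R(-27, v) - Q(-60) = -27 - (-46)/(3*(-60)) = -27 - (-46)*(-1)/(3*60) = -27 - 1*23/90 = -27 - 23/90 = -2453/90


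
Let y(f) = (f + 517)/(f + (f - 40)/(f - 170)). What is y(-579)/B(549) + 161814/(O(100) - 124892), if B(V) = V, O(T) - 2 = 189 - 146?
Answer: -19232380229543/14840909215578 ≈ -1.2959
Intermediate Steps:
O(T) = 45 (O(T) = 2 + (189 - 146) = 2 + 43 = 45)
y(f) = (517 + f)/(f + (-40 + f)/(-170 + f))
y(-579)/B(549) + 161814/(O(100) - 124892) = ((87890 - 1*(-579)² - 347*(-579))/(40 - 1*(-579)² + 169*(-579)))/549 + 161814/(45 - 124892) = ((87890 - 1*335241 + 200913)/(40 - 1*335241 - 97851))*(1/549) + 161814/(-124847) = ((87890 - 335241 + 200913)/(40 - 335241 - 97851))*(1/549) + 161814*(-1/124847) = (-46438/(-433052))*(1/549) - 161814/124847 = -1/433052*(-46438)*(1/549) - 161814/124847 = (23219/216526)*(1/549) - 161814/124847 = 23219/118872774 - 161814/124847 = -19232380229543/14840909215578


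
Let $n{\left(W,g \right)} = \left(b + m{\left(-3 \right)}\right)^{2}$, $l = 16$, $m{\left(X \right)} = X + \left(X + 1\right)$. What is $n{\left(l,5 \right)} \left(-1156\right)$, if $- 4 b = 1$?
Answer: $- \frac{127449}{4} \approx -31862.0$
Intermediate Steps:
$b = - \frac{1}{4}$ ($b = \left(- \frac{1}{4}\right) 1 = - \frac{1}{4} \approx -0.25$)
$m{\left(X \right)} = 1 + 2 X$ ($m{\left(X \right)} = X + \left(1 + X\right) = 1 + 2 X$)
$n{\left(W,g \right)} = \frac{441}{16}$ ($n{\left(W,g \right)} = \left(- \frac{1}{4} + \left(1 + 2 \left(-3\right)\right)\right)^{2} = \left(- \frac{1}{4} + \left(1 - 6\right)\right)^{2} = \left(- \frac{1}{4} - 5\right)^{2} = \left(- \frac{21}{4}\right)^{2} = \frac{441}{16}$)
$n{\left(l,5 \right)} \left(-1156\right) = \frac{441}{16} \left(-1156\right) = - \frac{127449}{4}$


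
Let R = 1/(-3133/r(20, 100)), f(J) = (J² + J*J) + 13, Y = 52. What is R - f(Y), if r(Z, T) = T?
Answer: -16984093/3133 ≈ -5421.0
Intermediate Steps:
f(J) = 13 + 2*J² (f(J) = (J² + J²) + 13 = 2*J² + 13 = 13 + 2*J²)
R = -100/3133 (R = 1/(-3133/100) = -100/3133 ≈ -0.031918)
R - f(Y) = -100/3133 - (13 + 2*52²) = -100/3133 - (13 + 2*2704) = -100/3133 - (13 + 5408) = -100/3133 - 1*5421 = -100/3133 - 5421 = -16984093/3133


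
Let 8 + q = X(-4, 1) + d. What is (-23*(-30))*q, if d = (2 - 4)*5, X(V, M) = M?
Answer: -11730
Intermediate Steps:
d = -10 (d = -2*5 = -10)
q = -17 (q = -8 + (1 - 10) = -8 - 9 = -17)
(-23*(-30))*q = -23*(-30)*(-17) = 690*(-17) = -11730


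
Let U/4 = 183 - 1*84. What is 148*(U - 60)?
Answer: 49728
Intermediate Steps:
U = 396 (U = 4*(183 - 1*84) = 4*(183 - 84) = 4*99 = 396)
148*(U - 60) = 148*(396 - 60) = 148*336 = 49728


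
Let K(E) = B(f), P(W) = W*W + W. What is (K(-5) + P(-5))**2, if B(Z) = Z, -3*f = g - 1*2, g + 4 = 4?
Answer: 3844/9 ≈ 427.11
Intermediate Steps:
P(W) = W + W**2 (P(W) = W**2 + W = W + W**2)
g = 0 (g = -4 + 4 = 0)
f = 2/3 (f = -(0 - 1*2)/3 = -(0 - 2)/3 = -1/3*(-2) = 2/3 ≈ 0.66667)
K(E) = 2/3
(K(-5) + P(-5))**2 = (2/3 - 5*(1 - 5))**2 = (2/3 - 5*(-4))**2 = (2/3 + 20)**2 = (62/3)**2 = 3844/9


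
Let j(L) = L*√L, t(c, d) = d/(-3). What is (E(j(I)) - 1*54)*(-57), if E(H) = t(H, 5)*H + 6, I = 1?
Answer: 2831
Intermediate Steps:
t(c, d) = -d/3 (t(c, d) = d*(-⅓) = -d/3)
j(L) = L^(3/2)
E(H) = 6 - 5*H/3 (E(H) = (-⅓*5)*H + 6 = -5*H/3 + 6 = 6 - 5*H/3)
(E(j(I)) - 1*54)*(-57) = ((6 - 5*1^(3/2)/3) - 1*54)*(-57) = ((6 - 5/3*1) - 54)*(-57) = ((6 - 5/3) - 54)*(-57) = (13/3 - 54)*(-57) = -149/3*(-57) = 2831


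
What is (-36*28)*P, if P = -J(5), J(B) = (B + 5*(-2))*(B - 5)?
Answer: 0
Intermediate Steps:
J(B) = (-10 + B)*(-5 + B) (J(B) = (B - 10)*(-5 + B) = (-10 + B)*(-5 + B))
P = 0 (P = -(50 + 5² - 15*5) = -(50 + 25 - 75) = -1*0 = 0)
(-36*28)*P = -36*28*0 = -1008*0 = 0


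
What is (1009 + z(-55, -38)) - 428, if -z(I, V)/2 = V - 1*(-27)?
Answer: 603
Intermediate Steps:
z(I, V) = -54 - 2*V (z(I, V) = -2*(V - 1*(-27)) = -2*(V + 27) = -2*(27 + V) = -54 - 2*V)
(1009 + z(-55, -38)) - 428 = (1009 + (-54 - 2*(-38))) - 428 = (1009 + (-54 + 76)) - 428 = (1009 + 22) - 428 = 1031 - 428 = 603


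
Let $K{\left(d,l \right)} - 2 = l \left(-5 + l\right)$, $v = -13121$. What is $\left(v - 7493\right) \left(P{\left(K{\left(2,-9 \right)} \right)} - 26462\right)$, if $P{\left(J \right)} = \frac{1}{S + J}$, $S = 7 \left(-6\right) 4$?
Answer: $\frac{10909763667}{20} \approx 5.4549 \cdot 10^{8}$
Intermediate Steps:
$S = -168$ ($S = \left(-42\right) 4 = -168$)
$K{\left(d,l \right)} = 2 + l \left(-5 + l\right)$
$P{\left(J \right)} = \frac{1}{-168 + J}$
$\left(v - 7493\right) \left(P{\left(K{\left(2,-9 \right)} \right)} - 26462\right) = \left(-13121 - 7493\right) \left(\frac{1}{-168 + \left(2 + \left(-9\right)^{2} - -45\right)} - 26462\right) = - 20614 \left(\frac{1}{-168 + \left(2 + 81 + 45\right)} - 26462\right) = - 20614 \left(\frac{1}{-168 + 128} - 26462\right) = - 20614 \left(\frac{1}{-40} - 26462\right) = - 20614 \left(- \frac{1}{40} - 26462\right) = \left(-20614\right) \left(- \frac{1058481}{40}\right) = \frac{10909763667}{20}$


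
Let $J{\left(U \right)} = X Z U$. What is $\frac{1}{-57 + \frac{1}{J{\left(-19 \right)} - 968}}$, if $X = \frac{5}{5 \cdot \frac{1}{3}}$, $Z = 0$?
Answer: $- \frac{968}{55177} \approx -0.017544$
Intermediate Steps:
$X = 3$ ($X = \frac{5}{5 \cdot \frac{1}{3}} = \frac{5}{\frac{5}{3}} = 5 \cdot \frac{3}{5} = 3$)
$J{\left(U \right)} = 0$ ($J{\left(U \right)} = 3 \cdot 0 U = 0 U = 0$)
$\frac{1}{-57 + \frac{1}{J{\left(-19 \right)} - 968}} = \frac{1}{-57 + \frac{1}{0 - 968}} = \frac{1}{-57 + \frac{1}{-968}} = \frac{1}{-57 - \frac{1}{968}} = \frac{1}{- \frac{55177}{968}} = - \frac{968}{55177}$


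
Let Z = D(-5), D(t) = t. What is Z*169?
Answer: -845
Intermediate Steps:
Z = -5
Z*169 = -5*169 = -845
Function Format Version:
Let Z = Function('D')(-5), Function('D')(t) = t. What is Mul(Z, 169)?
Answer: -845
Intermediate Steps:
Z = -5
Mul(Z, 169) = Mul(-5, 169) = -845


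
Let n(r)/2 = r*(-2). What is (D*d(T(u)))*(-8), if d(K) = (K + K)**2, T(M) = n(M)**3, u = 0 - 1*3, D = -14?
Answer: 1337720832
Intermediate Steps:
u = -3 (u = 0 - 3 = -3)
n(r) = -4*r (n(r) = 2*(r*(-2)) = 2*(-2*r) = -4*r)
T(M) = -64*M**3 (T(M) = (-4*M)**3 = -64*M**3)
d(K) = 4*K**2 (d(K) = (2*K)**2 = 4*K**2)
(D*d(T(u)))*(-8) = -56*(-64*(-3)**3)**2*(-8) = -56*(-64*(-27))**2*(-8) = -56*1728**2*(-8) = -56*2985984*(-8) = -14*11943936*(-8) = -167215104*(-8) = 1337720832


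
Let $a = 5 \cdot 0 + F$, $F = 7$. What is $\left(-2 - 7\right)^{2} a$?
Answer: $567$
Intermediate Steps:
$a = 7$ ($a = 5 \cdot 0 + 7 = 0 + 7 = 7$)
$\left(-2 - 7\right)^{2} a = \left(-2 - 7\right)^{2} \cdot 7 = \left(-9\right)^{2} \cdot 7 = 81 \cdot 7 = 567$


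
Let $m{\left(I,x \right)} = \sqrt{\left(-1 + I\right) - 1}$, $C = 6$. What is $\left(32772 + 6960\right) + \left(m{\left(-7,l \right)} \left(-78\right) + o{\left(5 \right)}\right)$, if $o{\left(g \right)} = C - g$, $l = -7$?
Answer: $39733 - 234 i \approx 39733.0 - 234.0 i$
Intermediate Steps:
$o{\left(g \right)} = 6 - g$
$m{\left(I,x \right)} = \sqrt{-2 + I}$
$\left(32772 + 6960\right) + \left(m{\left(-7,l \right)} \left(-78\right) + o{\left(5 \right)}\right) = \left(32772 + 6960\right) + \left(\sqrt{-2 - 7} \left(-78\right) + \left(6 - 5\right)\right) = 39732 + \left(\sqrt{-9} \left(-78\right) + \left(6 - 5\right)\right) = 39732 + \left(3 i \left(-78\right) + 1\right) = 39732 + \left(- 234 i + 1\right) = 39732 + \left(1 - 234 i\right) = 39733 - 234 i$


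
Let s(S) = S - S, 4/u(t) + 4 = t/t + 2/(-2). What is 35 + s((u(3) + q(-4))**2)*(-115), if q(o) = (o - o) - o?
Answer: 35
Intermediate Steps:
q(o) = -o (q(o) = 0 - o = -o)
u(t) = -1 (u(t) = 4/(-4 + (t/t + 2/(-2))) = 4/(-4 + (1 + 2*(-1/2))) = 4/(-4 + (1 - 1)) = 4/(-4 + 0) = 4/(-4) = 4*(-1/4) = -1)
s(S) = 0
35 + s((u(3) + q(-4))**2)*(-115) = 35 + 0*(-115) = 35 + 0 = 35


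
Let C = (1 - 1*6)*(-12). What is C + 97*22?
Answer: 2194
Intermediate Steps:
C = 60 (C = (1 - 6)*(-12) = -5*(-12) = 60)
C + 97*22 = 60 + 97*22 = 60 + 2134 = 2194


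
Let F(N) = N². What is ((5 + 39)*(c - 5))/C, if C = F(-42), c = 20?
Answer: 55/147 ≈ 0.37415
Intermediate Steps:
C = 1764 (C = (-42)² = 1764)
((5 + 39)*(c - 5))/C = ((5 + 39)*(20 - 5))/1764 = (44*15)*(1/1764) = 660*(1/1764) = 55/147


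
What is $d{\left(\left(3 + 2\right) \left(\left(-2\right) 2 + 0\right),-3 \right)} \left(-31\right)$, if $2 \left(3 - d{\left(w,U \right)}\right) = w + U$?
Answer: $- \frac{899}{2} \approx -449.5$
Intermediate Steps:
$d{\left(w,U \right)} = 3 - \frac{U}{2} - \frac{w}{2}$ ($d{\left(w,U \right)} = 3 - \frac{w + U}{2} = 3 - \frac{U + w}{2} = 3 - \left(\frac{U}{2} + \frac{w}{2}\right) = 3 - \frac{U}{2} - \frac{w}{2}$)
$d{\left(\left(3 + 2\right) \left(\left(-2\right) 2 + 0\right),-3 \right)} \left(-31\right) = \left(3 - - \frac{3}{2} - \frac{\left(3 + 2\right) \left(\left(-2\right) 2 + 0\right)}{2}\right) \left(-31\right) = \left(3 + \frac{3}{2} - \frac{5 \left(-4 + 0\right)}{2}\right) \left(-31\right) = \left(3 + \frac{3}{2} - \frac{5 \left(-4\right)}{2}\right) \left(-31\right) = \left(3 + \frac{3}{2} - -10\right) \left(-31\right) = \left(3 + \frac{3}{2} + 10\right) \left(-31\right) = \frac{29}{2} \left(-31\right) = - \frac{899}{2}$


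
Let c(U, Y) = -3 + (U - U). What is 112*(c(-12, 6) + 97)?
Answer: 10528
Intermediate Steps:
c(U, Y) = -3 (c(U, Y) = -3 + 0 = -3)
112*(c(-12, 6) + 97) = 112*(-3 + 97) = 112*94 = 10528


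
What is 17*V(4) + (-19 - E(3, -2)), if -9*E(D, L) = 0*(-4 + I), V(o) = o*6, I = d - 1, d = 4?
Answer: 389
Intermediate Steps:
I = 3 (I = 4 - 1 = 3)
V(o) = 6*o
E(D, L) = 0 (E(D, L) = -0*(-4 + 3) = -0*(-1) = -⅑*0 = 0)
17*V(4) + (-19 - E(3, -2)) = 17*(6*4) + (-19 - 1*0) = 17*24 + (-19 + 0) = 408 - 19 = 389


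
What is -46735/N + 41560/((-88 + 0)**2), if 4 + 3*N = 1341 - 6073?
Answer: 20040245/573056 ≈ 34.971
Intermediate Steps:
N = -4736/3 (N = -4/3 + (1341 - 6073)/3 = -4/3 + (1/3)*(-4732) = -4/3 - 4732/3 = -4736/3 ≈ -1578.7)
-46735/N + 41560/((-88 + 0)**2) = -46735/(-4736/3) + 41560/((-88 + 0)**2) = -46735*(-3/4736) + 41560/((-88)**2) = 140205/4736 + 41560/7744 = 140205/4736 + 41560*(1/7744) = 140205/4736 + 5195/968 = 20040245/573056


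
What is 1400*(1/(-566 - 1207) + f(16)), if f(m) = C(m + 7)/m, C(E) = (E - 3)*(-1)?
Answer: -3104150/1773 ≈ -1750.8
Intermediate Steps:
C(E) = 3 - E (C(E) = (-3 + E)*(-1) = 3 - E)
f(m) = (-4 - m)/m (f(m) = (3 - (m + 7))/m = (3 - (7 + m))/m = (3 + (-7 - m))/m = (-4 - m)/m)
1400*(1/(-566 - 1207) + f(16)) = 1400*(1/(-566 - 1207) + (-4 - 1*16)/16) = 1400*(1/(-1773) + (-4 - 16)/16) = 1400*(-1/1773 + (1/16)*(-20)) = 1400*(-1/1773 - 5/4) = 1400*(-8869/7092) = -3104150/1773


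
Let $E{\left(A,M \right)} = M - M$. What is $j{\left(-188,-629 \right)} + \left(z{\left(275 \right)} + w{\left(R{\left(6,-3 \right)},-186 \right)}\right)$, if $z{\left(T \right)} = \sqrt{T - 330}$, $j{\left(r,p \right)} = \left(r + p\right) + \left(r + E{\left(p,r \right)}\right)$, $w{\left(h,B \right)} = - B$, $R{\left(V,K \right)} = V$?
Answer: $-819 + i \sqrt{55} \approx -819.0 + 7.4162 i$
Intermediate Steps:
$E{\left(A,M \right)} = 0$
$j{\left(r,p \right)} = p + 2 r$ ($j{\left(r,p \right)} = \left(r + p\right) + \left(r + 0\right) = \left(p + r\right) + r = p + 2 r$)
$z{\left(T \right)} = \sqrt{-330 + T}$
$j{\left(-188,-629 \right)} + \left(z{\left(275 \right)} + w{\left(R{\left(6,-3 \right)},-186 \right)}\right) = \left(-629 + 2 \left(-188\right)\right) + \left(\sqrt{-330 + 275} - -186\right) = \left(-629 - 376\right) + \left(\sqrt{-55} + 186\right) = -1005 + \left(i \sqrt{55} + 186\right) = -1005 + \left(186 + i \sqrt{55}\right) = -819 + i \sqrt{55}$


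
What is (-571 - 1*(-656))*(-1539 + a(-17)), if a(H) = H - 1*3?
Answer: -132515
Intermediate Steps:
a(H) = -3 + H (a(H) = H - 3 = -3 + H)
(-571 - 1*(-656))*(-1539 + a(-17)) = (-571 - 1*(-656))*(-1539 + (-3 - 17)) = (-571 + 656)*(-1539 - 20) = 85*(-1559) = -132515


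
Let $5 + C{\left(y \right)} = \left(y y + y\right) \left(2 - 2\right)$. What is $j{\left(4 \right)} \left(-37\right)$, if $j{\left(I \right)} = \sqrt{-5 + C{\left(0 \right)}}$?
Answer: $- 37 i \sqrt{10} \approx - 117.0 i$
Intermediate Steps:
$C{\left(y \right)} = -5$ ($C{\left(y \right)} = -5 + \left(y y + y\right) \left(2 - 2\right) = -5 + \left(y^{2} + y\right) 0 = -5 + \left(y + y^{2}\right) 0 = -5 + 0 = -5$)
$j{\left(I \right)} = i \sqrt{10}$ ($j{\left(I \right)} = \sqrt{-5 - 5} = \sqrt{-10} = i \sqrt{10}$)
$j{\left(4 \right)} \left(-37\right) = i \sqrt{10} \left(-37\right) = - 37 i \sqrt{10}$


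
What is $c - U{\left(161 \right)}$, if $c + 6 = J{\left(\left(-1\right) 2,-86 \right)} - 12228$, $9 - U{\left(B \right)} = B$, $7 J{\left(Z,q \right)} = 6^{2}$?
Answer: $- \frac{84538}{7} \approx -12077.0$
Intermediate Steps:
$J{\left(Z,q \right)} = \frac{36}{7}$ ($J{\left(Z,q \right)} = \frac{6^{2}}{7} = \frac{1}{7} \cdot 36 = \frac{36}{7}$)
$U{\left(B \right)} = 9 - B$
$c = - \frac{85602}{7}$ ($c = -6 + \left(\frac{36}{7} - 12228\right) = -6 - \frac{85560}{7} = - \frac{85602}{7} \approx -12229.0$)
$c - U{\left(161 \right)} = - \frac{85602}{7} - \left(9 - 161\right) = - \frac{85602}{7} - -152 = - \frac{85602}{7} + 152 = - \frac{84538}{7}$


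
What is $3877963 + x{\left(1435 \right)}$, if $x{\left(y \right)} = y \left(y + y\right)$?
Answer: $7996413$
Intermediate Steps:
$x{\left(y \right)} = 2 y^{2}$ ($x{\left(y \right)} = y 2 y = 2 y^{2}$)
$3877963 + x{\left(1435 \right)} = 3877963 + 2 \cdot 1435^{2} = 3877963 + 2 \cdot 2059225 = 3877963 + 4118450 = 7996413$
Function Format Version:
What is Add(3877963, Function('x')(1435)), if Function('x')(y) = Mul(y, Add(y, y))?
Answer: 7996413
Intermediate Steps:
Function('x')(y) = Mul(2, Pow(y, 2)) (Function('x')(y) = Mul(y, Mul(2, y)) = Mul(2, Pow(y, 2)))
Add(3877963, Function('x')(1435)) = Add(3877963, Mul(2, Pow(1435, 2))) = Add(3877963, Mul(2, 2059225)) = Add(3877963, 4118450) = 7996413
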